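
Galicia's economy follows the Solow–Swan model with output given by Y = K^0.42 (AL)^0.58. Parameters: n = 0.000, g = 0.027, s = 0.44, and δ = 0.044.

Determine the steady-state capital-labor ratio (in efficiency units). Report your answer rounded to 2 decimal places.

Steady state requires s·f(k) = (n + g + δ)·k, i.e. s·k^α = (n + g + δ)·k.
Rearranging, k^(1−α) = s / (n + g + δ).
k^0.58 = 0.44 / (0.000 + 0.027 + 0.044) = 0.44 / 0.071 = 6.1972
k* = 6.1972^(1/0.58) ≈ 23.2196

k* ≈ 23.22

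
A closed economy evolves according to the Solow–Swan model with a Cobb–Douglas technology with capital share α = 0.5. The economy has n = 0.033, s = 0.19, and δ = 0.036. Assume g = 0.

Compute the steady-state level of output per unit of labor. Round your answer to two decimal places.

Steady state requires s·f(k) = (n + δ)·k, i.e. s·k^α = (n + δ)·k.
Dividing both sides by k: k^(1−α) = s / (n + δ).
k^0.5 = 0.19 / (0.033 + 0.036) = 0.19 / 0.069 = 2.7536
k* = 2.7536^(1/0.5) ≈ 7.5823
y* = (k*)^α = 7.5823^0.5 ≈ 2.7536

y* ≈ 2.75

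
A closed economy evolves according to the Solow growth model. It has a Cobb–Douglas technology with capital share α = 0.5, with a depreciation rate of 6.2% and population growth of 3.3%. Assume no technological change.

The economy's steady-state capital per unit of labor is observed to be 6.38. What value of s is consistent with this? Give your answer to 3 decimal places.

s ≈ 0.240

In steady state, investment equals break-even investment: s·k^α = (n + δ)·k.
So s / (n + δ) = (k*)^(1−α) = 6.38^0.5 = 2.5259.
Therefore s = 2.5259 × (n + δ) = 2.5259 × 0.095 = 0.2400.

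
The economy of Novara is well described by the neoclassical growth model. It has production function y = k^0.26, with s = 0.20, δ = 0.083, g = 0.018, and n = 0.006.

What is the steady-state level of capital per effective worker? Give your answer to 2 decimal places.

At the steady state, Δk = 0, so s·k^α = (n + g + δ)·k.
Rearranging, k^(1−α) = s / (n + g + δ).
k^0.74 = 0.20 / (0.006 + 0.018 + 0.083) = 0.20 / 0.107 = 1.8692
k* = 1.8692^(1/0.74) ≈ 2.3286

k* = 2.33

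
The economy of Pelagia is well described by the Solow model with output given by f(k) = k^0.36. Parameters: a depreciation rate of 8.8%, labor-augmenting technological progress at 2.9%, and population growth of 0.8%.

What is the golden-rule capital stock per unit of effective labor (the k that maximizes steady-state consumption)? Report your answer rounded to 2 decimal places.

k_gold ≈ 5.22

The golden rule sets f'(k) = n + g + δ, i.e. α·k^(α−1) = n + g + δ.
So k^(1−α) = α / (n + g + δ) = 0.36 / 0.125 = 2.8800.
k_gold = 2.8800^(1/0.64) ≈ 5.2216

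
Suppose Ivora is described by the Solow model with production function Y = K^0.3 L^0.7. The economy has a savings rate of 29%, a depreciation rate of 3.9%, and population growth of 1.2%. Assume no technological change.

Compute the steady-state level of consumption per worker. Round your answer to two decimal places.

c* = 1.50

Steady state requires s·f(k) = (n + δ)·k, i.e. s·k^α = (n + δ)·k.
Rearranging, k^(1−α) = s / (n + δ).
k^0.7 = 0.29 / (0.012 + 0.039) = 0.29 / 0.051 = 5.6863
k* = 5.6863^(1/0.7) ≈ 11.9765
y* = (k*)^α = 11.9765^0.3 ≈ 2.1062
c* = (1 − s)·y* = (1 − 0.29) × 2.1062 ≈ 1.4954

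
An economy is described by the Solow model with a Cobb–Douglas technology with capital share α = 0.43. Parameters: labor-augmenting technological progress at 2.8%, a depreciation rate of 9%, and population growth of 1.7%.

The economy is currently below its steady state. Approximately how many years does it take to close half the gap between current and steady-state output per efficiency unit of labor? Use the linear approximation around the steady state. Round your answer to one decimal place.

Near the steady state the convergence rate is λ = (1 − α)(n + g + δ).
λ = (1 − 0.43) × 0.135 = 0.57 × 0.135 = 0.07695
Half-life = ln 2 / λ = 0.6931 / 0.07695 ≈ 9.01 years

t_½ ≈ 9.0 years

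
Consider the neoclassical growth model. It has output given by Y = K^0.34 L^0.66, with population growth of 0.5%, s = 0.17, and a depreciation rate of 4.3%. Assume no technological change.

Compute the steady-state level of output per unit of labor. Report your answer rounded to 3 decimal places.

In steady state, investment equals break-even investment: s·k^α = (n + δ)·k.
Dividing both sides by k: k^(1−α) = s / (n + δ).
k^0.66 = 0.17 / (0.005 + 0.043) = 0.17 / 0.048 = 3.5417
k* = 3.5417^(1/0.66) ≈ 6.7942
y* = (k*)^α = 6.7942^0.34 ≈ 1.9183

y* ≈ 1.918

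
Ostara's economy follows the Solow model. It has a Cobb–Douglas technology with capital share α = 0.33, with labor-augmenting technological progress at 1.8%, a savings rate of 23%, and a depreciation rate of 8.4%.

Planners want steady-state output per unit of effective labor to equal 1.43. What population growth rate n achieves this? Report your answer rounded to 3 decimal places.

In steady state, investment equals break-even investment: s·k^α = (n + g + δ)·k.
Since y* = [s/(n + g + δ)]^(α/(1−α)), we have s/(n + g + δ) = (y*)^((1−α)/α) = 1.43^2.0303 = 2.0672.
Therefore n + g + δ = s / 2.0672 = 0.23 / 2.0672 = 0.1113, so n = 0.1113 − 0.102 = 0.0093.

n ≈ 0.009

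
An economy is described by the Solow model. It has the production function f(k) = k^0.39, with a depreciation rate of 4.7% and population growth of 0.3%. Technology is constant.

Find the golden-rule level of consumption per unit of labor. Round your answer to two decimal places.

c_gold ≈ 2.27

At the golden rule, f'(k) = n + δ, so α·k^(α−1) = n + δ and k_gold = (α/(n + δ))^(1/(1−α)).
k_gold = (0.39/0.050)^(1/0.61) = 7.8000^1.6393 ≈ 29.0008
c_gold = f(k_gold) − (n + δ)·k_gold = 3.7183 − 0.050×29.0008 ≈ 2.2683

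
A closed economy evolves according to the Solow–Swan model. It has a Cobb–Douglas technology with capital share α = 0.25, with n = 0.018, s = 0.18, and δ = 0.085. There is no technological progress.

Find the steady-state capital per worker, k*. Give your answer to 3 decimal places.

k* ≈ 2.105

At the steady state, Δk = 0, so s·k^α = (n + δ)·k.
Rearranging, k^(1−α) = s / (n + δ).
k^0.75 = 0.18 / (0.018 + 0.085) = 0.18 / 0.103 = 1.7476
k* = 1.7476^(1/0.75) ≈ 2.1050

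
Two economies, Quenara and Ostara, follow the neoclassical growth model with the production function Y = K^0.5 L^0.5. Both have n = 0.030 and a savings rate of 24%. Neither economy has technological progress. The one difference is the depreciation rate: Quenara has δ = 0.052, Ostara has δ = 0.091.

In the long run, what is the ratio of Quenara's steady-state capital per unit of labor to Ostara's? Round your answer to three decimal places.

ratio ≈ 2.177

Steady-state k* = [s/(n + δ)]^(1/(1−α)), so the ratio is [ (s_Q/(n + δ)_Q) / (s_O/(n + δ)_O) ]^2.
s_Q/(n + δ)_Q = 0.24/0.082 = 2.9268; s_O/(n + δ)_O = 0.24/0.121 = 1.9835.
Ratio = (2.9268/1.9835)^2 = 1.4756^2 ≈ 2.1774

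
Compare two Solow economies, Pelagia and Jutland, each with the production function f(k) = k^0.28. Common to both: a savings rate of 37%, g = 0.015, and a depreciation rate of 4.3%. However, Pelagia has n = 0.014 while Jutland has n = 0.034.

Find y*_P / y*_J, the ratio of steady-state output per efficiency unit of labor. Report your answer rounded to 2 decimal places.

Steady-state y* = [s/(n + g + δ)]^(α/(1−α)), so the ratio is [ (s_P/(n + g + δ)_P) / (s_J/(n + g + δ)_J) ]^0.3889.
s_P/(n + g + δ)_P = 0.37/0.072 = 5.1389; s_J/(n + g + δ)_J = 0.37/0.092 = 4.0217.
Ratio = (5.1389/4.0217)^0.3889 = 1.2778^0.3889 ≈ 1.1000

ratio ≈ 1.10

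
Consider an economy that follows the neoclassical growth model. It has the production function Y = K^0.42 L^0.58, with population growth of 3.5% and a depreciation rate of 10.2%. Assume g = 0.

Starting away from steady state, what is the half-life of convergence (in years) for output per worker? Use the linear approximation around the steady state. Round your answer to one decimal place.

Near the steady state the convergence rate is λ = (1 − α)(n + δ).
λ = (1 − 0.42) × 0.137 = 0.58 × 0.137 = 0.07946
Half-life = ln 2 / λ = 0.6931 / 0.07946 ≈ 8.72 years

t_½ ≈ 8.7 years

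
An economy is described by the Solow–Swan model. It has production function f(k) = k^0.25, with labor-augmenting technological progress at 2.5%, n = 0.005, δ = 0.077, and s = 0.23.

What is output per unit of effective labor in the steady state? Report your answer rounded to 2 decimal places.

y* ≈ 1.29

Steady state requires s·f(k) = (n + g + δ)·k, i.e. s·k^α = (n + g + δ)·k.
Rearranging, k^(1−α) = s / (n + g + δ).
k^0.75 = 0.23 / (0.005 + 0.025 + 0.077) = 0.23 / 0.107 = 2.1495
k* = 2.1495^(1/0.75) ≈ 2.7741
y* = (k*)^α = 2.7741^0.25 ≈ 1.2906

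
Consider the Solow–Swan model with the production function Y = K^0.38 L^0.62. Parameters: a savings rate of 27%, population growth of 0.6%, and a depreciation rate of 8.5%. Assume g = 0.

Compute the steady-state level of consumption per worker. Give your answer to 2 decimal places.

c* ≈ 1.42

In steady state, investment equals break-even investment: s·k^α = (n + δ)·k.
Rearranging, k^(1−α) = s / (n + δ).
k^0.62 = 0.27 / (0.006 + 0.085) = 0.27 / 0.091 = 2.9670
k* = 2.9670^(1/0.62) ≈ 5.7783
y* = (k*)^α = 5.7783^0.38 ≈ 1.9475
c* = (1 − s)·y* = (1 − 0.27) × 1.9475 ≈ 1.4217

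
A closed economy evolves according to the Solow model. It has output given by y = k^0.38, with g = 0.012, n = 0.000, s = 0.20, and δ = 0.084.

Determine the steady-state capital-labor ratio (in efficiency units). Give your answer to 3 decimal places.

Steady state requires s·f(k) = (n + g + δ)·k, i.e. s·k^α = (n + g + δ)·k.
Rearranging, k^(1−α) = s / (n + g + δ).
k^0.62 = 0.20 / (0.000 + 0.012 + 0.084) = 0.20 / 0.096 = 2.0833
k* = 2.0833^(1/0.62) ≈ 3.2667

k* ≈ 3.267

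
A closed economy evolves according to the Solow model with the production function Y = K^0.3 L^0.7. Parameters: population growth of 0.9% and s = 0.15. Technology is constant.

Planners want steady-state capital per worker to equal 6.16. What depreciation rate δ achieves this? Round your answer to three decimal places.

δ ≈ 0.033

In steady state, investment equals break-even investment: s·k^α = (n + δ)·k.
So s / (n + δ) = (k*)^(1−α) = 6.16^0.7 = 3.5703.
Therefore n + δ = s / 3.5703 = 0.15 / 3.5703 = 0.0420, so δ = 0.0420 − 0.009 = 0.0330.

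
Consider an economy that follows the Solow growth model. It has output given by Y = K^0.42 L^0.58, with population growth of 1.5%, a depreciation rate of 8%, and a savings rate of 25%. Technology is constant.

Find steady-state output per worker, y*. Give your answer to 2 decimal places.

y* ≈ 2.02

In steady state, investment equals break-even investment: s·k^α = (n + δ)·k.
Dividing both sides by k: k^(1−α) = s / (n + δ).
k^0.58 = 0.25 / (0.015 + 0.080) = 0.25 / 0.095 = 2.6316
k* = 2.6316^(1/0.58) ≈ 5.3029
y* = (k*)^α = 5.3029^0.42 ≈ 2.0151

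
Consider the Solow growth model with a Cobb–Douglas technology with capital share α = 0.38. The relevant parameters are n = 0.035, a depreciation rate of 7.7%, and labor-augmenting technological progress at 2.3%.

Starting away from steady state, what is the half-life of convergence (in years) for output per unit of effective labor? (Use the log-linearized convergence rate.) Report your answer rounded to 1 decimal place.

half-life ≈ 8.3 years

Near the steady state the convergence rate is λ = (1 − α)(n + g + δ).
λ = (1 − 0.38) × 0.135 = 0.62 × 0.135 = 0.0837
Half-life = ln 2 / λ = 0.6931 / 0.0837 ≈ 8.28 years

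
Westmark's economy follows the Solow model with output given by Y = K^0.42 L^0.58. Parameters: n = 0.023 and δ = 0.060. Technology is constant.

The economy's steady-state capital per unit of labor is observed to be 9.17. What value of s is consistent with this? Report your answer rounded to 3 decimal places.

Steady state requires s·f(k) = (n + δ)·k, i.e. s·k^α = (n + δ)·k.
So s / (n + δ) = (k*)^(1−α) = 9.17^0.58 = 3.6155.
Therefore s = 3.6155 × (n + δ) = 3.6155 × 0.083 = 0.3001.

s ≈ 0.300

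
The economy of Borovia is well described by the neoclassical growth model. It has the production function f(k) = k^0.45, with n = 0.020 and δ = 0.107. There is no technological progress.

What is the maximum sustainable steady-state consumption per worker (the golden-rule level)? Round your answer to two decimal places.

c_gold ≈ 1.55

At the golden rule, f'(k) = n + δ, so α·k^(α−1) = n + δ and k_gold = (α/(n + δ))^(1/(1−α)).
k_gold = (0.45/0.127)^(1/0.55) = 3.5433^1.8182 ≈ 9.9755
c_gold = f(k_gold) − (n + δ)·k_gold = 2.8153 − 0.127×9.9755 ≈ 1.5484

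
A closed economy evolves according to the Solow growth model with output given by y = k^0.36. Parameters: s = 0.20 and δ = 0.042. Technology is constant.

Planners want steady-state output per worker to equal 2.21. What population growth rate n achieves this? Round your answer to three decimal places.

n ≈ 0.007

In steady state, investment equals break-even investment: s·k^α = (n + δ)·k.
Since y* = [s/(n + δ)]^(α/(1−α)), we have s/(n + δ) = (y*)^((1−α)/α) = 2.21^1.7778 = 4.0951.
Therefore n + δ = s / 4.0951 = 0.20 / 4.0951 = 0.0488, so n = 0.0488 − 0.042 = 0.0068.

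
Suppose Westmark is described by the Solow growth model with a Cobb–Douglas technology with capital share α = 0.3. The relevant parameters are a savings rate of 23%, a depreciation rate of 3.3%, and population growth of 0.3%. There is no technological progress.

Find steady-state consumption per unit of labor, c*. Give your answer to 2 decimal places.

c* = 1.70

Steady state requires s·f(k) = (n + δ)·k, i.e. s·k^α = (n + δ)·k.
Rearranging, k^(1−α) = s / (n + δ).
k^0.7 = 0.23 / (0.003 + 0.033) = 0.23 / 0.036 = 6.3889
k* = 6.3889^(1/0.7) ≈ 14.1452
y* = (k*)^α = 14.1452^0.3 ≈ 2.2140
c* = (1 − s)·y* = (1 − 0.23) × 2.2140 ≈ 1.7048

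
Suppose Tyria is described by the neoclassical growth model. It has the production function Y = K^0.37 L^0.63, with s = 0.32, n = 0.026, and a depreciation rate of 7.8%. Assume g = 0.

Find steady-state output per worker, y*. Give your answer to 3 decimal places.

In steady state, investment equals break-even investment: s·k^α = (n + δ)·k.
Dividing both sides by k: k^(1−α) = s / (n + δ).
k^0.63 = 0.32 / (0.026 + 0.078) = 0.32 / 0.104 = 3.0769
k* = 3.0769^(1/0.63) ≈ 5.9536
y* = (k*)^α = 5.9536^0.37 ≈ 1.9349

y* = 1.935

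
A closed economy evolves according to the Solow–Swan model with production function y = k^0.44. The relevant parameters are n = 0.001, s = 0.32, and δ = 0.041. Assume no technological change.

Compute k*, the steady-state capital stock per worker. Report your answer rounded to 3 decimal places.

At the steady state, Δk = 0, so s·k^α = (n + δ)·k.
Dividing both sides by k: k^(1−α) = s / (n + δ).
k^0.56 = 0.32 / (0.001 + 0.041) = 0.32 / 0.042 = 7.6190
k* = 7.6190^(1/0.56) ≈ 37.5680

k* ≈ 37.568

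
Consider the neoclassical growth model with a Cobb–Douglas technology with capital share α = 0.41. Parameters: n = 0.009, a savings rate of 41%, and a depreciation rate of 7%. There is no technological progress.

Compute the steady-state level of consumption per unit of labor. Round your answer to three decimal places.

In steady state, investment equals break-even investment: s·k^α = (n + δ)·k.
Dividing both sides by k: k^(1−α) = s / (n + δ).
k^0.59 = 0.41 / (0.009 + 0.070) = 0.41 / 0.079 = 5.1899
k* = 5.1899^(1/0.59) ≈ 16.2980
y* = (k*)^α = 16.2980^0.41 ≈ 3.1403
c* = (1 − s)·y* = (1 − 0.41) × 3.1403 ≈ 1.8528

c* ≈ 1.853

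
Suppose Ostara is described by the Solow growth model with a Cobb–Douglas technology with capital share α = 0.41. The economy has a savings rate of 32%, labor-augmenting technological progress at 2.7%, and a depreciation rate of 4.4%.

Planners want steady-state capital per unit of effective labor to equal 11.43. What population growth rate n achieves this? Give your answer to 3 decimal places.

Steady state requires s·f(k) = (n + g + δ)·k, i.e. s·k^α = (n + g + δ)·k.
So s / (n + g + δ) = (k*)^(1−α) = 11.43^0.59 = 4.2097.
Therefore n + g + δ = s / 4.2097 = 0.32 / 4.2097 = 0.0760, so n = 0.0760 − 0.071 = 0.0050.

n ≈ 0.005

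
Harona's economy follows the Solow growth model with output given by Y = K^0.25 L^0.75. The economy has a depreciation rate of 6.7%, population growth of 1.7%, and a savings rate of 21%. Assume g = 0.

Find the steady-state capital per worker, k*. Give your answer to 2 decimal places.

k* = 3.39

At the steady state, Δk = 0, so s·k^α = (n + δ)·k.
Dividing both sides by k: k^(1−α) = s / (n + δ).
k^0.75 = 0.21 / (0.017 + 0.067) = 0.21 / 0.084 = 2.5000
k* = 2.5000^(1/0.75) ≈ 3.3930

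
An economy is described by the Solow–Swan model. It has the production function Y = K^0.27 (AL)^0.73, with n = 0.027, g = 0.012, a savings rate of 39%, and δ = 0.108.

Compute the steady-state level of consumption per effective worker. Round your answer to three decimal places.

In steady state, investment equals break-even investment: s·k^α = (n + g + δ)·k.
Dividing both sides by k: k^(1−α) = s / (n + g + δ).
k^0.73 = 0.39 / (0.027 + 0.012 + 0.108) = 0.39 / 0.147 = 2.6531
k* = 2.6531^(1/0.73) ≈ 3.8061
y* = (k*)^α = 3.8061^0.27 ≈ 1.4346
c* = (1 − s)·y* = (1 − 0.39) × 1.4346 ≈ 0.8751

c* = 0.875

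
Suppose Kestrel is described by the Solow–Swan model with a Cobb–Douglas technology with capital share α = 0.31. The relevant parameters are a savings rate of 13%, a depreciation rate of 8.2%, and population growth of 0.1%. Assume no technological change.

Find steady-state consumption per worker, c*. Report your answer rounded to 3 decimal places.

In steady state, investment equals break-even investment: s·k^α = (n + δ)·k.
Rearranging, k^(1−α) = s / (n + δ).
k^0.69 = 0.13 / (0.001 + 0.082) = 0.13 / 0.083 = 1.5663
k* = 1.5663^(1/0.69) ≈ 1.9161
y* = (k*)^α = 1.9161^0.31 ≈ 1.2233
c* = (1 − s)·y* = (1 − 0.13) × 1.2233 ≈ 1.0643

c* = 1.064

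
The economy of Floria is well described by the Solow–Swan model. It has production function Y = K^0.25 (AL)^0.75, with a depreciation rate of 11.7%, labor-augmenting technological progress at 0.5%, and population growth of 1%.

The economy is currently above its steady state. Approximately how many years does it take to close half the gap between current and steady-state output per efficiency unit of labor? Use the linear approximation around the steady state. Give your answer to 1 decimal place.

half-life ≈ 7.0 years

Near the steady state the convergence rate is λ = (1 − α)(n + g + δ).
λ = (1 − 0.25) × 0.132 = 0.75 × 0.132 = 0.0990
Half-life = ln 2 / λ = 0.6931 / 0.0990 ≈ 7.00 years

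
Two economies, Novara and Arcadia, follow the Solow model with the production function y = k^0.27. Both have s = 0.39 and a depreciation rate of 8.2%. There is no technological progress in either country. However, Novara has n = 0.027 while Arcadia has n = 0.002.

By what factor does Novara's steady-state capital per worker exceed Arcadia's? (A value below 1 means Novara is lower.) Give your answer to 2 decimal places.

Steady-state k* = [s/(n + δ)]^(1/(1−α)), so the ratio is [ (s_N/(n + δ)_N) / (s_A/(n + δ)_A) ]^1.3699.
s_N/(n + δ)_N = 0.39/0.109 = 3.5780; s_A/(n + δ)_A = 0.39/0.084 = 4.6429.
Ratio = (3.5780/4.6429)^1.3699 = 0.7706^1.3699 ≈ 0.6998

k*_N / k*_A ≈ 0.70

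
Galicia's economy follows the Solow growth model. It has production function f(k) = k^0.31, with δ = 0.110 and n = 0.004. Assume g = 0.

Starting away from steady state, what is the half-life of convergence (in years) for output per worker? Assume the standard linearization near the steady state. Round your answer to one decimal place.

Near the steady state the convergence rate is λ = (1 − α)(n + δ).
λ = (1 − 0.31) × 0.114 = 0.69 × 0.114 = 0.07866
Half-life = ln 2 / λ = 0.6931 / 0.07866 ≈ 8.81 years

t_½ ≈ 8.8 years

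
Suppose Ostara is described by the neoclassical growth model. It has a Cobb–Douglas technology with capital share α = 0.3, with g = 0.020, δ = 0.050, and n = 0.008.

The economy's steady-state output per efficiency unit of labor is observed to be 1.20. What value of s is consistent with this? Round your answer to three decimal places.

s ≈ 0.119

Steady state requires s·f(k) = (n + g + δ)·k, i.e. s·k^α = (n + g + δ)·k.
Since y* = [s/(n + g + δ)]^(α/(1−α)), we have s/(n + g + δ) = (y*)^((1−α)/α) = 1.20^2.3333 = 1.5302.
Therefore s = 1.5302 × (n + g + δ) = 1.5302 × 0.078 = 0.1194.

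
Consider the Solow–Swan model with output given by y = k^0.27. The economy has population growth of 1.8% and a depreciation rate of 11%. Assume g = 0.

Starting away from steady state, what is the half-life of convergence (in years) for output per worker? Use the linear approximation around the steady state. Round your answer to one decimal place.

Near the steady state the convergence rate is λ = (1 − α)(n + δ).
λ = (1 − 0.27) × 0.128 = 0.73 × 0.128 = 0.09344
Half-life = ln 2 / λ = 0.6931 / 0.09344 ≈ 7.42 years

half-life ≈ 7.4 years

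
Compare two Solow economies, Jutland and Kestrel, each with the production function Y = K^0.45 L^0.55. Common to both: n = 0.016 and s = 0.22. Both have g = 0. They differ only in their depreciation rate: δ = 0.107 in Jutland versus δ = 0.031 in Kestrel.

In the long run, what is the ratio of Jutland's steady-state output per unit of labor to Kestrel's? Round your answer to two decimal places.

Steady-state y* = [s/(n + δ)]^(α/(1−α)), so the ratio is [ (s_J/(n + δ)_J) / (s_K/(n + δ)_K) ]^0.8182.
s_J/(n + δ)_J = 0.22/0.123 = 1.7886; s_K/(n + δ)_K = 0.22/0.047 = 4.6809.
Ratio = (1.7886/4.6809)^0.8182 = 0.3821^0.8182 ≈ 0.4551

ratio ≈ 0.46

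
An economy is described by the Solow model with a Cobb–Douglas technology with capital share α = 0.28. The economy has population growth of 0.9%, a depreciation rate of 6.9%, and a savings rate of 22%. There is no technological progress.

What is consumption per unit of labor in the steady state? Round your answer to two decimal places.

c* ≈ 1.17

In steady state, investment equals break-even investment: s·k^α = (n + δ)·k.
Rearranging, k^(1−α) = s / (n + δ).
k^0.72 = 0.22 / (0.009 + 0.069) = 0.22 / 0.078 = 2.8205
k* = 2.8205^(1/0.72) ≈ 4.2214
y* = (k*)^α = 4.2214^0.28 ≈ 1.4967
c* = (1 − s)·y* = (1 − 0.22) × 1.4967 ≈ 1.1674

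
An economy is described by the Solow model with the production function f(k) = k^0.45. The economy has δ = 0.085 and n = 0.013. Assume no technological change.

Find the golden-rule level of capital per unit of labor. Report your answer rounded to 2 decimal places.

The golden rule sets f'(k) = n + δ, i.e. α·k^(α−1) = n + δ.
So k^(1−α) = α / (n + δ) = 0.45 / 0.098 = 4.5918.
k_gold = 4.5918^(1/0.55) ≈ 15.9811

k_gold ≈ 15.98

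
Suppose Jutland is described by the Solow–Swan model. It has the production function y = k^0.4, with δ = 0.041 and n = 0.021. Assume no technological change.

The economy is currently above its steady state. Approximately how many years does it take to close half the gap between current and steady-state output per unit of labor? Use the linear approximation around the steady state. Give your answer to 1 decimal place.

Near the steady state the convergence rate is λ = (1 − α)(n + δ).
λ = (1 − 0.4) × 0.062 = 0.6 × 0.062 = 0.0372
Half-life = ln 2 / λ = 0.6931 / 0.0372 ≈ 18.63 years

about 18.6 years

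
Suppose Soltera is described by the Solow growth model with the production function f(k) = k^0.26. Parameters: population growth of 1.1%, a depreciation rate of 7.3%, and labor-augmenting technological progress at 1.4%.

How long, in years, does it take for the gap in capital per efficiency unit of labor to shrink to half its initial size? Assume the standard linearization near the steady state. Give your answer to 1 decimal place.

half-life ≈ 9.6 years

Near the steady state the convergence rate is λ = (1 − α)(n + g + δ).
λ = (1 − 0.26) × 0.098 = 0.74 × 0.098 = 0.07252
Half-life = ln 2 / λ = 0.6931 / 0.07252 ≈ 9.56 years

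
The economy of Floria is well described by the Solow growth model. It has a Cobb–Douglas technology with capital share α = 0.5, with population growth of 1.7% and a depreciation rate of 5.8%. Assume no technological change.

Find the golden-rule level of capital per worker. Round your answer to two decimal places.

k_gold ≈ 44.44

The golden rule sets f'(k) = n + δ, i.e. α·k^(α−1) = n + δ.
So k^(1−α) = α / (n + δ) = 0.5 / 0.075 = 6.6667.
k_gold = 6.6667^(1/0.5) ≈ 44.4449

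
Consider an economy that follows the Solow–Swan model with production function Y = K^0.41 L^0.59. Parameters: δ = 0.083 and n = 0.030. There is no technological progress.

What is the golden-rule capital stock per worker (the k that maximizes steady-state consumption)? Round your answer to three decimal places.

k_gold ≈ 8.885

The golden rule sets f'(k) = n + δ, i.e. α·k^(α−1) = n + δ.
So k^(1−α) = α / (n + δ) = 0.41 / 0.113 = 3.6283.
k_gold = 3.6283^(1/0.59) ≈ 8.8848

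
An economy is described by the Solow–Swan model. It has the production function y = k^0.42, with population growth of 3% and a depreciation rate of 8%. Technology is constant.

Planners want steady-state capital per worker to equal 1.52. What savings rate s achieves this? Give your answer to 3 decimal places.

s ≈ 0.140

Steady state requires s·f(k) = (n + δ)·k, i.e. s·k^α = (n + δ)·k.
So s / (n + δ) = (k*)^(1−α) = 1.52^0.58 = 1.2749.
Therefore s = 1.2749 × (n + δ) = 1.2749 × 0.110 = 0.1402.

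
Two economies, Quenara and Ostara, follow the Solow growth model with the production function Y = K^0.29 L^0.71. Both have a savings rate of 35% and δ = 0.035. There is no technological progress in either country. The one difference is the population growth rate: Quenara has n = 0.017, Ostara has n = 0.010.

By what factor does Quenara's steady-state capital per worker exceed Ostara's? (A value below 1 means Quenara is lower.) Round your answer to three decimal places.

Steady-state k* = [s/(n + δ)]^(1/(1−α)), so the ratio is [ (s_Q/(n + δ)_Q) / (s_O/(n + δ)_O) ]^1.4085.
s_Q/(n + δ)_Q = 0.35/0.052 = 6.7308; s_O/(n + δ)_O = 0.35/0.045 = 7.7778.
Ratio = (6.7308/7.7778)^1.4085 = 0.8654^1.4085 ≈ 0.8158

k*_Q / k*_O ≈ 0.816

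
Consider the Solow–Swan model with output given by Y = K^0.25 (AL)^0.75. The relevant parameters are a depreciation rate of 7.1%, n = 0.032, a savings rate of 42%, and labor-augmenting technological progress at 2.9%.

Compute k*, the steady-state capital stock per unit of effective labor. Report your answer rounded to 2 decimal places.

k* = 4.68

In steady state, investment equals break-even investment: s·k^α = (n + g + δ)·k.
Dividing both sides by k: k^(1−α) = s / (n + g + δ).
k^0.75 = 0.42 / (0.032 + 0.029 + 0.071) = 0.42 / 0.132 = 3.1818
k* = 3.1818^(1/0.75) ≈ 4.6798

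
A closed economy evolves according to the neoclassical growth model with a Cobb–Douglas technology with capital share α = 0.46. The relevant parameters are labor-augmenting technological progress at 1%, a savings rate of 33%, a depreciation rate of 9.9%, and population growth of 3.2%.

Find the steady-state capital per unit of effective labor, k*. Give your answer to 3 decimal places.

In steady state, investment equals break-even investment: s·k^α = (n + g + δ)·k.
Dividing both sides by k: k^(1−α) = s / (n + g + δ).
k^0.54 = 0.33 / (0.032 + 0.010 + 0.099) = 0.33 / 0.141 = 2.3404
k* = 2.3404^(1/0.54) ≈ 4.8291

k* = 4.829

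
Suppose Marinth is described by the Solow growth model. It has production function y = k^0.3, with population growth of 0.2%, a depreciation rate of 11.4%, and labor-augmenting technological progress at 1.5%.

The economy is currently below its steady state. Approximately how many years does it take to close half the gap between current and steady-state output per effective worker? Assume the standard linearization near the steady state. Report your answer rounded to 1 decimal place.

Near the steady state the convergence rate is λ = (1 − α)(n + g + δ).
λ = (1 − 0.3) × 0.131 = 0.7 × 0.131 = 0.0917
Half-life = ln 2 / λ = 0.6931 / 0.0917 ≈ 7.56 years

half-life ≈ 7.6 years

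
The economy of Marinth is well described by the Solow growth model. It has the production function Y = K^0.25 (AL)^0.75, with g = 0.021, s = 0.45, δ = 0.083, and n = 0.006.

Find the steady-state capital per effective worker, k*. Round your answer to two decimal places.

At the steady state, Δk = 0, so s·k^α = (n + g + δ)·k.
Rearranging, k^(1−α) = s / (n + g + δ).
k^0.75 = 0.45 / (0.006 + 0.021 + 0.083) = 0.45 / 0.110 = 4.0909
k* = 4.0909^(1/0.75) ≈ 6.5427

k* ≈ 6.54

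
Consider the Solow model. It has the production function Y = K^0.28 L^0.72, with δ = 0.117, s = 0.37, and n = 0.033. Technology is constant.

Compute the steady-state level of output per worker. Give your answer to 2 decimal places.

At the steady state, Δk = 0, so s·k^α = (n + δ)·k.
Rearranging, k^(1−α) = s / (n + δ).
k^0.72 = 0.37 / (0.033 + 0.117) = 0.37 / 0.150 = 2.4667
k* = 2.4667^(1/0.72) ≈ 3.5043
y* = (k*)^α = 3.5043^0.28 ≈ 1.4207

y* = 1.42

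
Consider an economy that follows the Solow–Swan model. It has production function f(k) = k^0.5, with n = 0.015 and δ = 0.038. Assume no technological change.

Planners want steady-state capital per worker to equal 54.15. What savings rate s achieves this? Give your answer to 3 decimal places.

In steady state, investment equals break-even investment: s·k^α = (n + δ)·k.
So s / (n + δ) = (k*)^(1−α) = 54.15^0.5 = 7.3587.
Therefore s = 7.3587 × (n + δ) = 7.3587 × 0.053 = 0.3900.

s ≈ 0.390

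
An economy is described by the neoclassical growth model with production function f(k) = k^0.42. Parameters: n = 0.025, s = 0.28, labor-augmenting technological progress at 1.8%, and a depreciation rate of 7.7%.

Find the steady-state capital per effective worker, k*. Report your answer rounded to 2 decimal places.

In steady state, investment equals break-even investment: s·k^α = (n + g + δ)·k.
Dividing both sides by k: k^(1−α) = s / (n + g + δ).
k^0.58 = 0.28 / (0.025 + 0.018 + 0.077) = 0.28 / 0.120 = 2.3333
k* = 2.3333^(1/0.58) ≈ 4.3096

k* = 4.31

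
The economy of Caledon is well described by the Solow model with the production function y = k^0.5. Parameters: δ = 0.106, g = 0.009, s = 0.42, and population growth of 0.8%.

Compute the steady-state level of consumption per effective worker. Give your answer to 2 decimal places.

Steady state requires s·f(k) = (n + g + δ)·k, i.e. s·k^α = (n + g + δ)·k.
Rearranging, k^(1−α) = s / (n + g + δ).
k^0.5 = 0.42 / (0.008 + 0.009 + 0.106) = 0.42 / 0.123 = 3.4146
k* = 3.4146^(1/0.5) ≈ 11.6595
y* = (k*)^α = 11.6595^0.5 ≈ 3.4146
c* = (1 − s)·y* = (1 − 0.42) × 3.4146 ≈ 1.9805

c* = 1.98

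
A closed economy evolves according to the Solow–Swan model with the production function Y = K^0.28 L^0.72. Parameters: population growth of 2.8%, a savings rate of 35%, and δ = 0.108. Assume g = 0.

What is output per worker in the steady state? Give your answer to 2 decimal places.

y* = 1.44

Steady state requires s·f(k) = (n + δ)·k, i.e. s·k^α = (n + δ)·k.
Dividing both sides by k: k^(1−α) = s / (n + δ).
k^0.72 = 0.35 / (0.028 + 0.108) = 0.35 / 0.136 = 2.5735
k* = 2.5735^(1/0.72) ≈ 3.7168
y* = (k*)^α = 3.7168^0.28 ≈ 1.4443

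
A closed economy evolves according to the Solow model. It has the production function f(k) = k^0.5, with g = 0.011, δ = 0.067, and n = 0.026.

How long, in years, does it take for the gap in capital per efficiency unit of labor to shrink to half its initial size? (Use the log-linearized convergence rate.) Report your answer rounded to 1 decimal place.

Near the steady state the convergence rate is λ = (1 − α)(n + g + δ).
λ = (1 − 0.5) × 0.104 = 0.5 × 0.104 = 0.0520
Half-life = ln 2 / λ = 0.6931 / 0.0520 ≈ 13.33 years

about 13.3 years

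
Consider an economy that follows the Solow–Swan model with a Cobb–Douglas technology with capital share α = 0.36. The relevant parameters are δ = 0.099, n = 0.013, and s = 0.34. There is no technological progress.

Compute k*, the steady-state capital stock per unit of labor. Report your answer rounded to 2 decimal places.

k* = 5.67

Steady state requires s·f(k) = (n + δ)·k, i.e. s·k^α = (n + δ)·k.
Rearranging, k^(1−α) = s / (n + δ).
k^0.64 = 0.34 / (0.013 + 0.099) = 0.34 / 0.112 = 3.0357
k* = 3.0357^(1/0.64) ≈ 5.6693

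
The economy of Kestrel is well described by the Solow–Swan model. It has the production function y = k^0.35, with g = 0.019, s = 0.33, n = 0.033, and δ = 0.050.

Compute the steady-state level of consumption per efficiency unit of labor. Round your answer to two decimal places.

c* ≈ 1.26

Steady state requires s·f(k) = (n + g + δ)·k, i.e. s·k^α = (n + g + δ)·k.
Rearranging, k^(1−α) = s / (n + g + δ).
k^0.65 = 0.33 / (0.033 + 0.019 + 0.050) = 0.33 / 0.102 = 3.2353
k* = 3.2353^(1/0.65) ≈ 6.0881
y* = (k*)^α = 6.0881^0.35 ≈ 1.8818
c* = (1 − s)·y* = (1 − 0.33) × 1.8818 ≈ 1.2608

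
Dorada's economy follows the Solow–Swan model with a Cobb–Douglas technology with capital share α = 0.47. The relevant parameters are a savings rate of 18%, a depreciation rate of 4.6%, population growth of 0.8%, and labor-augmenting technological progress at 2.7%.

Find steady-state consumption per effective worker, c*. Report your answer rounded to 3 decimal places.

Steady state requires s·f(k) = (n + g + δ)·k, i.e. s·k^α = (n + g + δ)·k.
Rearranging, k^(1−α) = s / (n + g + δ).
k^0.53 = 0.18 / (0.008 + 0.027 + 0.046) = 0.18 / 0.081 = 2.2222
k* = 2.2222^(1/0.53) ≈ 4.5114
y* = (k*)^α = 4.5114^0.47 ≈ 2.0301
c* = (1 − s)·y* = (1 − 0.18) × 2.0301 ≈ 1.6647

c* = 1.665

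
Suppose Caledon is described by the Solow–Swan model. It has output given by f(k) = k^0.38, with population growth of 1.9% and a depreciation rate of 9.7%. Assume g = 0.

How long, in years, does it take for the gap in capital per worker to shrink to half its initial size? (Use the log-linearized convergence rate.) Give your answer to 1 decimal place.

t_½ ≈ 9.6 years

Near the steady state the convergence rate is λ = (1 − α)(n + δ).
λ = (1 − 0.38) × 0.116 = 0.62 × 0.116 = 0.07192
Half-life = ln 2 / λ = 0.6931 / 0.07192 ≈ 9.64 years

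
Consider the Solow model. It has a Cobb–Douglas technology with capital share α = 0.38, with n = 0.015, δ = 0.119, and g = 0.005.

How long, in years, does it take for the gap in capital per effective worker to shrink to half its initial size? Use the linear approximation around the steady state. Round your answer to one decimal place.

Near the steady state the convergence rate is λ = (1 − α)(n + g + δ).
λ = (1 − 0.38) × 0.139 = 0.62 × 0.139 = 0.08618
Half-life = ln 2 / λ = 0.6931 / 0.08618 ≈ 8.04 years

half-life ≈ 8.0 years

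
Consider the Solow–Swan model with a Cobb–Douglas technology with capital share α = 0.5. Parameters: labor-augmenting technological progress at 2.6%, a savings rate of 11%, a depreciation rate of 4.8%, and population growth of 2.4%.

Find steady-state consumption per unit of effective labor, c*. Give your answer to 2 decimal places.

c* = 1.00

At the steady state, Δk = 0, so s·k^α = (n + g + δ)·k.
Dividing both sides by k: k^(1−α) = s / (n + g + δ).
k^0.5 = 0.11 / (0.024 + 0.026 + 0.048) = 0.11 / 0.098 = 1.1224
k* = 1.1224^(1/0.5) ≈ 1.2598
y* = (k*)^α = 1.2598^0.5 ≈ 1.1224
c* = (1 − s)·y* = (1 − 0.11) × 1.1224 ≈ 0.9989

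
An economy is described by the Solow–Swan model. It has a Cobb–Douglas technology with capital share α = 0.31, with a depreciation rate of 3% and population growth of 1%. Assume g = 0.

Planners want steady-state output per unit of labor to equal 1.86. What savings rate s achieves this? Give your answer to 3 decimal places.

In steady state, investment equals break-even investment: s·k^α = (n + δ)·k.
Since y* = [s/(n + δ)]^(α/(1−α)), we have s/(n + δ) = (y*)^((1−α)/α) = 1.86^2.2258 = 3.9800.
Therefore s = 3.9800 × (n + δ) = 3.9800 × 0.040 = 0.1592.

s ≈ 0.159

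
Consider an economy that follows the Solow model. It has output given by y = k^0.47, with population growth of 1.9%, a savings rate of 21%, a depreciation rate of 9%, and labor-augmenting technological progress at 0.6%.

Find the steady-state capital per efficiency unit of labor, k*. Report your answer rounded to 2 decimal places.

In steady state, investment equals break-even investment: s·k^α = (n + g + δ)·k.
Rearranging, k^(1−α) = s / (n + g + δ).
k^0.53 = 0.21 / (0.019 + 0.006 + 0.090) = 0.21 / 0.115 = 1.8261
k* = 1.8261^(1/0.53) ≈ 3.1149

k* ≈ 3.11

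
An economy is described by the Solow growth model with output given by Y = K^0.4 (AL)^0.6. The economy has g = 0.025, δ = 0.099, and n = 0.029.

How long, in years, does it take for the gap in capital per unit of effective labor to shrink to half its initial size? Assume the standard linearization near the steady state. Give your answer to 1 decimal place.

t_½ ≈ 7.6 years

Near the steady state the convergence rate is λ = (1 − α)(n + g + δ).
λ = (1 − 0.4) × 0.153 = 0.6 × 0.153 = 0.0918
Half-life = ln 2 / λ = 0.6931 / 0.0918 ≈ 7.55 years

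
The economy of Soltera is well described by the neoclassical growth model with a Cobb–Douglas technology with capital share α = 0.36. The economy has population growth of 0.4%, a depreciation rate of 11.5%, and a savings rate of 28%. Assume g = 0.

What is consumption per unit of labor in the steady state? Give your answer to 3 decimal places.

In steady state, investment equals break-even investment: s·k^α = (n + δ)·k.
Dividing both sides by k: k^(1−α) = s / (n + δ).
k^0.64 = 0.28 / (0.004 + 0.115) = 0.28 / 0.119 = 2.3529
k* = 2.3529^(1/0.64) ≈ 3.8074
y* = (k*)^α = 3.8074^0.36 ≈ 1.6182
c* = (1 − s)·y* = (1 − 0.28) × 1.6182 ≈ 1.1651

c* = 1.165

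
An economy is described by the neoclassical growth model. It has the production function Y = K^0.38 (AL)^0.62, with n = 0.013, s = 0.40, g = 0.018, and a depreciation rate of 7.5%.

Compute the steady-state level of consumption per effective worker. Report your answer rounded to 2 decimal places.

Steady state requires s·f(k) = (n + g + δ)·k, i.e. s·k^α = (n + g + δ)·k.
Dividing both sides by k: k^(1−α) = s / (n + g + δ).
k^0.62 = 0.40 / (0.013 + 0.018 + 0.075) = 0.40 / 0.106 = 3.7736
k* = 3.7736^(1/0.62) ≈ 8.5163
y* = (k*)^α = 8.5163^0.38 ≈ 2.2568
c* = (1 − s)·y* = (1 − 0.40) × 2.2568 ≈ 1.3541

c* = 1.35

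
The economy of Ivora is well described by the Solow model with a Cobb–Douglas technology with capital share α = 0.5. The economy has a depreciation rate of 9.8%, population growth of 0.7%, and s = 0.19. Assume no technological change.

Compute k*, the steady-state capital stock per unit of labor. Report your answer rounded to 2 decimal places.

k* = 3.27

Steady state requires s·f(k) = (n + δ)·k, i.e. s·k^α = (n + δ)·k.
Rearranging, k^(1−α) = s / (n + δ).
k^0.5 = 0.19 / (0.007 + 0.098) = 0.19 / 0.105 = 1.8095
k* = 1.8095^(1/0.5) ≈ 3.2743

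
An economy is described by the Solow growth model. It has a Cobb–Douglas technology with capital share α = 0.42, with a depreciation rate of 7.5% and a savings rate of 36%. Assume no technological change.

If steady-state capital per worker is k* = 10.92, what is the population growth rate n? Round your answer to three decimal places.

n ≈ 0.015

Steady state requires s·f(k) = (n + δ)·k, i.e. s·k^α = (n + δ)·k.
So s / (n + δ) = (k*)^(1−α) = 10.92^0.58 = 4.0010.
Therefore n + δ = s / 4.0010 = 0.36 / 4.0010 = 0.0900, so n = 0.0900 − 0.075 = 0.0150.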